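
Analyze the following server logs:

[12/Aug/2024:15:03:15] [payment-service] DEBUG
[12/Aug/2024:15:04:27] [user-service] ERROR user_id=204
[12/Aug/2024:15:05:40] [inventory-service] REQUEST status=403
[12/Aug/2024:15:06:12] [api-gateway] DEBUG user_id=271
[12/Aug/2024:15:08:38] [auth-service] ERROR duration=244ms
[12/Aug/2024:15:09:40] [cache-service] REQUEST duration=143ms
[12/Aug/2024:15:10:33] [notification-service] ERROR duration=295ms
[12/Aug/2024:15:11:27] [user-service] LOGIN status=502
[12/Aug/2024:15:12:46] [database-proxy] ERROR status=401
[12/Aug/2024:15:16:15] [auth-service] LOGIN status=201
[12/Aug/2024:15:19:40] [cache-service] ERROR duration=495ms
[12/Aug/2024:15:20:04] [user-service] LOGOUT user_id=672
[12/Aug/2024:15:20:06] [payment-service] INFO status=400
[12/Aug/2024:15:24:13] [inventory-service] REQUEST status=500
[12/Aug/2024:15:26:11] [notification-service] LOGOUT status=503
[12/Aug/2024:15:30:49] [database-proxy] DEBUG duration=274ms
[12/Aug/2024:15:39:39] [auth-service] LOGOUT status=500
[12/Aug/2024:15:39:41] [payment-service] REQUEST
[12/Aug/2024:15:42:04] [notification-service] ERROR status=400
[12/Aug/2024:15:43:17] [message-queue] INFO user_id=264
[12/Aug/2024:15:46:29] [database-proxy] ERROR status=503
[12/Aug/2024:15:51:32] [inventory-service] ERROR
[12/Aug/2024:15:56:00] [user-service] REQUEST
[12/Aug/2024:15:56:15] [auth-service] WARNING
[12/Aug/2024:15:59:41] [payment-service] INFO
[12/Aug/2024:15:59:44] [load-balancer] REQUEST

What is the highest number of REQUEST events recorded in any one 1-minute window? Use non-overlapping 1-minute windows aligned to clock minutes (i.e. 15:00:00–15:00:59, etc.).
1

To find the burst window:

1. Divide the log period into non-overlapping 1-minute windows starting at 15:00
2. Count REQUEST events in each window
3. Find the window with maximum count
4. Maximum events in a window: 1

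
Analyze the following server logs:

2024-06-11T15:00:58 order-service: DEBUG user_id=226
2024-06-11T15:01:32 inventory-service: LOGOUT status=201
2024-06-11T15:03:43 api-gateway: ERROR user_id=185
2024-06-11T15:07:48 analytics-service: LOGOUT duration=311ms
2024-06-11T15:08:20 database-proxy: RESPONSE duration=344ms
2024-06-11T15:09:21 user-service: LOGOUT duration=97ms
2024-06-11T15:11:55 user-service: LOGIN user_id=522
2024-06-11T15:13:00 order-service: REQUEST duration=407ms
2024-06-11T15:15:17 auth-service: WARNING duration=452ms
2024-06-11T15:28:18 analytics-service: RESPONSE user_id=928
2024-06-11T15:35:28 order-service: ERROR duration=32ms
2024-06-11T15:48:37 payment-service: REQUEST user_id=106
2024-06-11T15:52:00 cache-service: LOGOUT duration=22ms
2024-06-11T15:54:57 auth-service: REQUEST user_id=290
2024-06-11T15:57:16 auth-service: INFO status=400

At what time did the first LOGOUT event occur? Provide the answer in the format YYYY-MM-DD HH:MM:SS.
2024-06-11 15:01:32

To find the first event:

1. Filter for all LOGOUT events
2. Sort by timestamp
3. Select the first one
4. Timestamp: 2024-06-11 15:01:32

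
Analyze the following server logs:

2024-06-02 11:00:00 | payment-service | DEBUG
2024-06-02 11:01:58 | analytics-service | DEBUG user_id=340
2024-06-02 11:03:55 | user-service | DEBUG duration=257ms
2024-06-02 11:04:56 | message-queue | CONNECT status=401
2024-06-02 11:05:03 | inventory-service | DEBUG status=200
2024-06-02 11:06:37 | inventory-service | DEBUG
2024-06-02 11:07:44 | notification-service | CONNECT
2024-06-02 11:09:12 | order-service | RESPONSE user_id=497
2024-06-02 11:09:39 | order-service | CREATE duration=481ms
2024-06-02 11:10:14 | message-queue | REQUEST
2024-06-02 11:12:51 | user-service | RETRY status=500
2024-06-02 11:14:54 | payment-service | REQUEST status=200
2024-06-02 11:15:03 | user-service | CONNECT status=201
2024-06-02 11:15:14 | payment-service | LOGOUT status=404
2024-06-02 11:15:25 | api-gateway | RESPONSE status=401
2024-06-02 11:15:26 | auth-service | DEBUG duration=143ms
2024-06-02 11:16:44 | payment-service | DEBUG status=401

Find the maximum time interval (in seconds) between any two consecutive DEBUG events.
529

To find the longest gap:

1. Extract all DEBUG events in chronological order
2. Calculate time differences between consecutive events
3. Find the maximum difference
4. Longest gap: 529 seconds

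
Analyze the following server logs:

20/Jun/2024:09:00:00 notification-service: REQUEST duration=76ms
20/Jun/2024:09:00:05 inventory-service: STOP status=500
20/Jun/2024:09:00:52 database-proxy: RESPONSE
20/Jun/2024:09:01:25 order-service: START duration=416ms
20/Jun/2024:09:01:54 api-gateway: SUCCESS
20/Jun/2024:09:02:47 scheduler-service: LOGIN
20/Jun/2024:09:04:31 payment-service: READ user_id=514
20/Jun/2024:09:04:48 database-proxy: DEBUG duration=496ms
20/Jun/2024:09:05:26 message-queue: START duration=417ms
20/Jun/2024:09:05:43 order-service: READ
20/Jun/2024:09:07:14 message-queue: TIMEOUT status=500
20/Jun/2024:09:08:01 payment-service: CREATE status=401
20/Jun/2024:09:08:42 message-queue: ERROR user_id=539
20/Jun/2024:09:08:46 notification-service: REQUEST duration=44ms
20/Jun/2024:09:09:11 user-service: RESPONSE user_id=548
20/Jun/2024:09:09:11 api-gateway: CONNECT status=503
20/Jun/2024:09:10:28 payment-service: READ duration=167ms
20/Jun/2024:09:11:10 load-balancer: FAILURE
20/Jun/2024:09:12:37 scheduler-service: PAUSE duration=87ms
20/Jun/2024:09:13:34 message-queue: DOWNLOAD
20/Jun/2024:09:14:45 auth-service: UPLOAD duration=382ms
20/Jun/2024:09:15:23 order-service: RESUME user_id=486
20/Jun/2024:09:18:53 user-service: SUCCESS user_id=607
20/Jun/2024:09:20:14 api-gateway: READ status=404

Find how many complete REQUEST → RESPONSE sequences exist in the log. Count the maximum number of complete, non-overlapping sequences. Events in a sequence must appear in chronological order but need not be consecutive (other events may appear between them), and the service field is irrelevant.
2

To count sequences:

1. Look for pattern: REQUEST → RESPONSE
2. Greedily scan the log in chronological order, matching each sequence element in turn (ignoring service)
3. Each time the full pattern completes, increment the count and restart matching from the next event
4. Complete non-overlapping sequences found: 2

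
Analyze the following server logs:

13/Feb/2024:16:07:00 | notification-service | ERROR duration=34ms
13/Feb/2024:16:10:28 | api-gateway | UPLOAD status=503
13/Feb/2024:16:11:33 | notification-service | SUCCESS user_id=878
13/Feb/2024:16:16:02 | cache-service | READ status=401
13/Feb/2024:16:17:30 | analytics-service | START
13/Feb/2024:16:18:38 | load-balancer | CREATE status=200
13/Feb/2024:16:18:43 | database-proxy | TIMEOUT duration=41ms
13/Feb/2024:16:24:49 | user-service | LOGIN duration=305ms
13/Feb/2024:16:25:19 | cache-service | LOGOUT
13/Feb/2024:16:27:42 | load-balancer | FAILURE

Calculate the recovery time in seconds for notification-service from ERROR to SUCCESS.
273

To calculate recovery time:

1. Find ERROR event for notification-service: 13/Feb/2024:16:07:00
2. Find next SUCCESS event for notification-service: 13/Feb/2024:16:11:33
3. Recovery time: 13/Feb/2024:16:11:33 - 13/Feb/2024:16:07:00 = 273 seconds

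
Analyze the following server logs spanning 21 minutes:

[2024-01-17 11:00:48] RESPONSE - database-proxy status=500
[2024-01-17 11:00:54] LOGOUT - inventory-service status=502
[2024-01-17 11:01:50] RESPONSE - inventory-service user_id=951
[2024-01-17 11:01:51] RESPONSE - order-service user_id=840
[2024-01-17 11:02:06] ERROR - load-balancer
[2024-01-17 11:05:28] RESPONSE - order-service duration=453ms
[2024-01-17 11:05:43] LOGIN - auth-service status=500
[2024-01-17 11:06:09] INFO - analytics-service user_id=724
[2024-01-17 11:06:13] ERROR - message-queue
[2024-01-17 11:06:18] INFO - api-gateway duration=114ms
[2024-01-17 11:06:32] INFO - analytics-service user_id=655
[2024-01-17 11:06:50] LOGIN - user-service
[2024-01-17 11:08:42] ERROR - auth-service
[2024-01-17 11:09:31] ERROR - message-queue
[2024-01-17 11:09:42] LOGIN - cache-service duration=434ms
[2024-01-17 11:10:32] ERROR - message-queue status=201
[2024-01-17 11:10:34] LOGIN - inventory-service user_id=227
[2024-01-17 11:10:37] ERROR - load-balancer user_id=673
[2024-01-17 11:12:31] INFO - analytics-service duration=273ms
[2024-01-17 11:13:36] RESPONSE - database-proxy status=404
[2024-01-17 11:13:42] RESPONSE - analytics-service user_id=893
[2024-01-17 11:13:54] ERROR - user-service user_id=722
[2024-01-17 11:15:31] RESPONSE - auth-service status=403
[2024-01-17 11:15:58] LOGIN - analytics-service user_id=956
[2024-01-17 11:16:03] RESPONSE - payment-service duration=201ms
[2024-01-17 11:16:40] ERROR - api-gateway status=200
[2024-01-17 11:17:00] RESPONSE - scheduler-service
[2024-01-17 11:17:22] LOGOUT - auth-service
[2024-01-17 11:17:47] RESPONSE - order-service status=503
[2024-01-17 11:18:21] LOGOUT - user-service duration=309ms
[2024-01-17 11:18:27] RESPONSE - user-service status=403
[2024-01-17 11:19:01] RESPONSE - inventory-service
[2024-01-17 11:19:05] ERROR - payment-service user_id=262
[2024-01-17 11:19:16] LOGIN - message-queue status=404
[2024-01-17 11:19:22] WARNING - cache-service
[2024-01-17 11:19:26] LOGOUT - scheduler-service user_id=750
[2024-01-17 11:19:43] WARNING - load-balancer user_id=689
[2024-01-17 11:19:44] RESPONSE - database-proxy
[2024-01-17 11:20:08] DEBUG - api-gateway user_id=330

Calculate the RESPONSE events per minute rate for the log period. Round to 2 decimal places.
0.62

To calculate the rate:

1. Count total RESPONSE events: 13
2. Total time period: 21 minutes
3. Rate = 13 / 21 = 0.62 events per minute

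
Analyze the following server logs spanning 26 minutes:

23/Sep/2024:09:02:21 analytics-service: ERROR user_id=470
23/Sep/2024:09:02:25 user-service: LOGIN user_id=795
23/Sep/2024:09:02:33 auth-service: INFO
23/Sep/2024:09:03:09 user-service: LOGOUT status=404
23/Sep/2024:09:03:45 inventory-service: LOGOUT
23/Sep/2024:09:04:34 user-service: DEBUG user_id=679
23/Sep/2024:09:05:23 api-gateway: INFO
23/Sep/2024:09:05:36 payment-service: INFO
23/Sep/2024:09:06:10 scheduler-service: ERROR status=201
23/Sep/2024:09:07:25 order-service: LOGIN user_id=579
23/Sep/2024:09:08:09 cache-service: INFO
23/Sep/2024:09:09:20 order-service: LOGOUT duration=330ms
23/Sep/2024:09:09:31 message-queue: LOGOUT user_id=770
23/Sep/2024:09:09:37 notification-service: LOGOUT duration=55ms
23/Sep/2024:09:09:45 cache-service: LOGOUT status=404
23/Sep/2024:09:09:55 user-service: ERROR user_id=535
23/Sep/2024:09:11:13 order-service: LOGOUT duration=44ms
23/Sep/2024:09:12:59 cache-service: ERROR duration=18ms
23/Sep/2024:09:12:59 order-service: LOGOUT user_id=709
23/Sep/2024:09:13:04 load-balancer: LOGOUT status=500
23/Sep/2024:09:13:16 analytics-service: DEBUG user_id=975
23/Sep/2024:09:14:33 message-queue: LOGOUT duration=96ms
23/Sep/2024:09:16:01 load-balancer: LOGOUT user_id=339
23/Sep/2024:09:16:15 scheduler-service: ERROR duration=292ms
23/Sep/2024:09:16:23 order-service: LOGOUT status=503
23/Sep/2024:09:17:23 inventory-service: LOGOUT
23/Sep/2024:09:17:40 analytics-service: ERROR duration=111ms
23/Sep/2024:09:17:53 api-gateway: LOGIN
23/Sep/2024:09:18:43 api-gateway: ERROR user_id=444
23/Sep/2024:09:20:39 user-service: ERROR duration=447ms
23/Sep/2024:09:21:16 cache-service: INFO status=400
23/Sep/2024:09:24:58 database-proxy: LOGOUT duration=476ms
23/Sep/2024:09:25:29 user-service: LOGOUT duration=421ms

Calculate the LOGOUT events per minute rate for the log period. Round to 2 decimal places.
0.58

To calculate the rate:

1. Count total LOGOUT events: 15
2. Total time period: 26 minutes
3. Rate = 15 / 26 = 0.58 events per minute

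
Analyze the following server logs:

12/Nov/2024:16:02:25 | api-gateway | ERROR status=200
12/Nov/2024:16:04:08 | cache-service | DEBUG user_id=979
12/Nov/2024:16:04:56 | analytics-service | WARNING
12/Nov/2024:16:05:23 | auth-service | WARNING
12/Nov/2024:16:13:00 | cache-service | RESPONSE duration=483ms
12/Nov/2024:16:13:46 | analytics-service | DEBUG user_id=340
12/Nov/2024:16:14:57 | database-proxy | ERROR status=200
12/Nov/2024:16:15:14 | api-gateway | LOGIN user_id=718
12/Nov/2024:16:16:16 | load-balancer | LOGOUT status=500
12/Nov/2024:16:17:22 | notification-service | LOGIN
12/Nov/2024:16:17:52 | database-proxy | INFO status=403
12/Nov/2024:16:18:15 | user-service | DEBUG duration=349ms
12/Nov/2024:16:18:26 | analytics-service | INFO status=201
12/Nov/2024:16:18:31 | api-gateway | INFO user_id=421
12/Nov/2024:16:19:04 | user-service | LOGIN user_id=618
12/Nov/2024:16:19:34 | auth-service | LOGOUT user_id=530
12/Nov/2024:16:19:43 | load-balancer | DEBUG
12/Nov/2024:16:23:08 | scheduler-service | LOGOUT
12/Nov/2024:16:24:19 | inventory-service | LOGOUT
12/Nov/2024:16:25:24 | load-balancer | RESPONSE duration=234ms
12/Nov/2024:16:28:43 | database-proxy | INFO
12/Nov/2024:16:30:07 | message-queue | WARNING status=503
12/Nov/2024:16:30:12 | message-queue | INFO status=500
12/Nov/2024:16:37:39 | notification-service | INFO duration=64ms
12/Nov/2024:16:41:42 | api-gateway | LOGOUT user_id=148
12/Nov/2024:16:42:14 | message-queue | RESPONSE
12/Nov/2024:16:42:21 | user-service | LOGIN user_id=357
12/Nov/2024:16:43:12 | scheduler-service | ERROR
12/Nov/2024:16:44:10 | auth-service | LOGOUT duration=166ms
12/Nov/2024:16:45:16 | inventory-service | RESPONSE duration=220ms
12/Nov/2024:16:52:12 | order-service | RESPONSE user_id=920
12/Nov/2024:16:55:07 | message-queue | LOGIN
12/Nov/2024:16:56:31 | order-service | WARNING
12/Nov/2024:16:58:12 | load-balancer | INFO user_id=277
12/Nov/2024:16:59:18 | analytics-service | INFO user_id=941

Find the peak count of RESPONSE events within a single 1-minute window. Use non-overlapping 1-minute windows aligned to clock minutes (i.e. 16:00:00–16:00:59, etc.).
1

To find the burst window:

1. Divide the log period into non-overlapping 1-minute windows starting at 16:00
2. Count RESPONSE events in each window
3. Find the window with maximum count
4. Maximum events in a window: 1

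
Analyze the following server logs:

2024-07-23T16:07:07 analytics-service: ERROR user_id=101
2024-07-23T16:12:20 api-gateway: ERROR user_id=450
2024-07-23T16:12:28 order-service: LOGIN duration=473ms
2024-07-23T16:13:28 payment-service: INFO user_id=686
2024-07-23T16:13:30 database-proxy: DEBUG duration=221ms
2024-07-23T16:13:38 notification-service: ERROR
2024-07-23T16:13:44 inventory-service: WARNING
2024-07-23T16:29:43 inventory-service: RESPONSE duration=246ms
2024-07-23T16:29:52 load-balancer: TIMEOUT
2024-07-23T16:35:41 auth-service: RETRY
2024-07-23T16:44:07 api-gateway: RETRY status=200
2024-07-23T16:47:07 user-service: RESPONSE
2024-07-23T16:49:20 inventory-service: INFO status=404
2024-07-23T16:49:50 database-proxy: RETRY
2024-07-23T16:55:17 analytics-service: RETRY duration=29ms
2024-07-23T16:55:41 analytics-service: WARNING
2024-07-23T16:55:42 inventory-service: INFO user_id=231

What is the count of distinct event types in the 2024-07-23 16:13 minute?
4

To count unique event types:

1. Filter events in the minute starting at 2024-07-23 16:13
2. Extract event types from matching entries
3. Count unique types: 4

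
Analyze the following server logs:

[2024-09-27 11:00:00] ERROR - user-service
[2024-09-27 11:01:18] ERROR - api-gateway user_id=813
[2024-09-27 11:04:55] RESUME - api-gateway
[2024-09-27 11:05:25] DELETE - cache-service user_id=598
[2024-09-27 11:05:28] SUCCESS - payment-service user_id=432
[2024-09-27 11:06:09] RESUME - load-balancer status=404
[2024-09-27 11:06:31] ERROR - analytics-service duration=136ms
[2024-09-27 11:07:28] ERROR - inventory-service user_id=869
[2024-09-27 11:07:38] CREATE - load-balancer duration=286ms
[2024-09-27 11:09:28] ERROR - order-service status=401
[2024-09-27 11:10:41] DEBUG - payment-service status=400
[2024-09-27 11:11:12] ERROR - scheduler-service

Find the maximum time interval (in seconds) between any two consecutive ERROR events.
313

To find the longest gap:

1. Extract all ERROR events in chronological order
2. Calculate time differences between consecutive events
3. Find the maximum difference
4. Longest gap: 313 seconds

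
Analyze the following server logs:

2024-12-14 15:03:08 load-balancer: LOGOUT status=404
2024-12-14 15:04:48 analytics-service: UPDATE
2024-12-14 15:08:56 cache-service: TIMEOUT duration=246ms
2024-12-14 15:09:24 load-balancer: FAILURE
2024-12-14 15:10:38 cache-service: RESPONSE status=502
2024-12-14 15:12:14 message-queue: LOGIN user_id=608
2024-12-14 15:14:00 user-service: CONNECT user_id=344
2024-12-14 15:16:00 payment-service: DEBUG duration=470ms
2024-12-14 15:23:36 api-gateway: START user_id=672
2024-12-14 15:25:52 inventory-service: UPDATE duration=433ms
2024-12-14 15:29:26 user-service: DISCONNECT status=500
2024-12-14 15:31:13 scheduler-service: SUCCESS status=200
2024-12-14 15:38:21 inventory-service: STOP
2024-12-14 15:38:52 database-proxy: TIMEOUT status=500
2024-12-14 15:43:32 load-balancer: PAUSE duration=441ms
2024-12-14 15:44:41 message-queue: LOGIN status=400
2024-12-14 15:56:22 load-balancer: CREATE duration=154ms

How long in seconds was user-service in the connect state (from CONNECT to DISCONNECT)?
926

To calculate state duration:

1. Find CONNECT event for user-service: 2024-12-14 15:14:00
2. Find DISCONNECT event for user-service: 2024-12-14 15:29:26
3. Calculate duration: 2024-12-14 15:29:26 - 2024-12-14 15:14:00 = 926 seconds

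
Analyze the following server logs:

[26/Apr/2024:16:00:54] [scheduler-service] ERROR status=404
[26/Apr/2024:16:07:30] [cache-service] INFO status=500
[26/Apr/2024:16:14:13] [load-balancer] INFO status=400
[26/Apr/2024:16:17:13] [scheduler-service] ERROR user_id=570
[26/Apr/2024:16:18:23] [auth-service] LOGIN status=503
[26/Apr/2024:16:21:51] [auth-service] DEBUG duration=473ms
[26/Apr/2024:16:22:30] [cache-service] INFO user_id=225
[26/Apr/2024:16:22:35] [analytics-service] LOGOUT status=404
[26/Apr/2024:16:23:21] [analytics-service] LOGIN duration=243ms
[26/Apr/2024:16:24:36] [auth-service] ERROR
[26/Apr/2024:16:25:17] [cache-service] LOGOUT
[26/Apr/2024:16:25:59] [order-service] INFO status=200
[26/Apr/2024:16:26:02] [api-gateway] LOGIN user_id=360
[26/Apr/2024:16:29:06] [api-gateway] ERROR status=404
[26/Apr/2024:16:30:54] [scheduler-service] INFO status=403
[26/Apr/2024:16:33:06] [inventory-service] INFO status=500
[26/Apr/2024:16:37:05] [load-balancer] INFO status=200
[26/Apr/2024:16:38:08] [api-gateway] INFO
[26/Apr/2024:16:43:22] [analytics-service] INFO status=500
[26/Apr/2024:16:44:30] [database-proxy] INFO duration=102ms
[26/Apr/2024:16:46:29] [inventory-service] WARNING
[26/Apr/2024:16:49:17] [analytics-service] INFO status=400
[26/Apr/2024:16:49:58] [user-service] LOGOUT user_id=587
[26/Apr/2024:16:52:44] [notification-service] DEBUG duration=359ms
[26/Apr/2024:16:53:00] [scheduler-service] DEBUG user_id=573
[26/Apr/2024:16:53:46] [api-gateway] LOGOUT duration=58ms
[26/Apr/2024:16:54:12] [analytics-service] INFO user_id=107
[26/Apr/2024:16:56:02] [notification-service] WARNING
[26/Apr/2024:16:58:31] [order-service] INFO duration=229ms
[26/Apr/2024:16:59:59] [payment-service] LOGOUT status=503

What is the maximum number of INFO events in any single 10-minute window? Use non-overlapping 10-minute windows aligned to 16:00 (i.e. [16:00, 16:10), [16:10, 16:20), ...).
4

To find the burst window:

1. Divide the log period into non-overlapping 10-minute windows starting at 16:00
2. Count INFO events in each window
3. Find the window with maximum count
4. Maximum events in a window: 4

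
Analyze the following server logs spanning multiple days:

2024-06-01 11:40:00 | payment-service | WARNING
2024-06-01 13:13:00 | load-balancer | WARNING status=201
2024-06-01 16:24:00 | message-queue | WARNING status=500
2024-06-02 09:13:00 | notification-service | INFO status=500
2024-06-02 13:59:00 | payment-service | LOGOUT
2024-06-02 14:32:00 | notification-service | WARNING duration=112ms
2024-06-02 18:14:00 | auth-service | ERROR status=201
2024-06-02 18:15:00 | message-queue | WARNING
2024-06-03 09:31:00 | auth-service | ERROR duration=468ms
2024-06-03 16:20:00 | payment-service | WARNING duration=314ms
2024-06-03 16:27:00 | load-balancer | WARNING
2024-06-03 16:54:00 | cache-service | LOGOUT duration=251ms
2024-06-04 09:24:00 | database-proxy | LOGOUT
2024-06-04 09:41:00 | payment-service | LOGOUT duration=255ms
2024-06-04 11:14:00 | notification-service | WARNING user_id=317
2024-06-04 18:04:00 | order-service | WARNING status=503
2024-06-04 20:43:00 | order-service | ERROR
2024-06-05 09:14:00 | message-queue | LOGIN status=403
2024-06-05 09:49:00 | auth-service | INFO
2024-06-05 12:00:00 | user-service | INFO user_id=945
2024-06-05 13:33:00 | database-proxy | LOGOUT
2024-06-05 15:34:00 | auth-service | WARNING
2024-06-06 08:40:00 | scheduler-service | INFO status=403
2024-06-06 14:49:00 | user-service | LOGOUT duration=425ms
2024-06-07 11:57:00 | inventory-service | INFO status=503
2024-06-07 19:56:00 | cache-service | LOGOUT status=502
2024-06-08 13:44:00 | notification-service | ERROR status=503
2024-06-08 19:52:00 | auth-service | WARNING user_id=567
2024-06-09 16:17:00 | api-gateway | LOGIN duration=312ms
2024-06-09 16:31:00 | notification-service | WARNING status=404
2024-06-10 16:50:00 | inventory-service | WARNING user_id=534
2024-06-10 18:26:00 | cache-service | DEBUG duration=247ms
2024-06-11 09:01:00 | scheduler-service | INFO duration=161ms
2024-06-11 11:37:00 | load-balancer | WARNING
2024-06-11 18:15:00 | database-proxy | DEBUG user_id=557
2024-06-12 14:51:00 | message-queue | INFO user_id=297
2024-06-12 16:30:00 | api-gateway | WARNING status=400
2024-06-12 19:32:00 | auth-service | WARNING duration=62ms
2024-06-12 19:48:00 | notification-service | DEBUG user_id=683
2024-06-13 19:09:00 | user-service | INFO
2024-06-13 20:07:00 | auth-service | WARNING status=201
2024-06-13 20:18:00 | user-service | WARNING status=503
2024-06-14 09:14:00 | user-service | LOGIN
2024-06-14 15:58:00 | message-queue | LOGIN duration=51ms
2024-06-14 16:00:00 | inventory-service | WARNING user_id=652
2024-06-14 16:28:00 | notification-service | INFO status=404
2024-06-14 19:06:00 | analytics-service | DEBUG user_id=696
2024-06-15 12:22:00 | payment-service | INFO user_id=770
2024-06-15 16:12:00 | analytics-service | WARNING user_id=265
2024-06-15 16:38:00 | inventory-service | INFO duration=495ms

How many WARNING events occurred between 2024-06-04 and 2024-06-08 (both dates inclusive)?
4

To filter by date range:

1. Date range: 2024-06-04 through 2024-06-08, both dates inclusive
2. Filter for WARNING events whose date falls in this range
3. Count matching events: 4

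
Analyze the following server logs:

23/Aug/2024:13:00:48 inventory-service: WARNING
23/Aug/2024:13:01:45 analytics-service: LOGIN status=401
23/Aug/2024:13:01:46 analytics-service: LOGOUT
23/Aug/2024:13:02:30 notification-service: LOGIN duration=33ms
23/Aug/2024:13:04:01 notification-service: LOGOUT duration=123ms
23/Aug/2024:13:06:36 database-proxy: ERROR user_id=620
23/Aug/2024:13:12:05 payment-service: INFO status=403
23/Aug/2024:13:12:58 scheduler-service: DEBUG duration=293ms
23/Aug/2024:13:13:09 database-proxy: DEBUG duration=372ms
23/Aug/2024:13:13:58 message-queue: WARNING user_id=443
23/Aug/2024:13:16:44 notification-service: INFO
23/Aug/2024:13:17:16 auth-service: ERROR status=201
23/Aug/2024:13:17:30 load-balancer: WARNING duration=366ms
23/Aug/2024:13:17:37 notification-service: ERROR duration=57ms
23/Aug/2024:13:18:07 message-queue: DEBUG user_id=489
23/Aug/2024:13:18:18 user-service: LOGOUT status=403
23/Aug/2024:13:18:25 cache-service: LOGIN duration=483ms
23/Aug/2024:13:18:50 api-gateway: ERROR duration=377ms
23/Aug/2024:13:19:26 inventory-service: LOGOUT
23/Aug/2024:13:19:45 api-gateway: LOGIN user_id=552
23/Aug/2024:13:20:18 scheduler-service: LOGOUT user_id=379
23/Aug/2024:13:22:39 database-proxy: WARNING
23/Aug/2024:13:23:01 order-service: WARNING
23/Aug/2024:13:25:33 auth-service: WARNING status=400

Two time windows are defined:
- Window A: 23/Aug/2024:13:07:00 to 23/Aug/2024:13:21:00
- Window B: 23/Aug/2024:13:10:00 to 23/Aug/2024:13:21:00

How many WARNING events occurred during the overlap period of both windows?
2

To find overlap events:

1. Window A: 23/Aug/2024:13:07:00 to 23/Aug/2024:13:21:00
2. Window B: 23/Aug/2024:13:10:00 to 23/Aug/2024:13:21:00
3. Overlap period: 23/Aug/2024:13:10:00 to 23/Aug/2024:13:21:00
4. Count WARNING events in overlap: 2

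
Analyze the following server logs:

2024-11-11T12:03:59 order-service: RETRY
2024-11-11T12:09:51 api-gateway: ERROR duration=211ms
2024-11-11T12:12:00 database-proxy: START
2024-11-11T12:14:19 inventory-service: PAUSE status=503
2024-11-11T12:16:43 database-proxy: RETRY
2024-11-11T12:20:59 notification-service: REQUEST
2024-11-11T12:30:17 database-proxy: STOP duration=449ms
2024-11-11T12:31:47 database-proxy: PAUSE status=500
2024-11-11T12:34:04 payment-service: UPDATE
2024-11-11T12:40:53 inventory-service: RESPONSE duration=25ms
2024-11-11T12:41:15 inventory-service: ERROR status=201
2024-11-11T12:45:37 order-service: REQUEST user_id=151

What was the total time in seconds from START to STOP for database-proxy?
1097

To calculate state duration:

1. Find START event for database-proxy: 2024-11-11T12:12:00
2. Find STOP event for database-proxy: 2024-11-11T12:30:17
3. Calculate duration: 2024-11-11T12:30:17 - 2024-11-11T12:12:00 = 1097 seconds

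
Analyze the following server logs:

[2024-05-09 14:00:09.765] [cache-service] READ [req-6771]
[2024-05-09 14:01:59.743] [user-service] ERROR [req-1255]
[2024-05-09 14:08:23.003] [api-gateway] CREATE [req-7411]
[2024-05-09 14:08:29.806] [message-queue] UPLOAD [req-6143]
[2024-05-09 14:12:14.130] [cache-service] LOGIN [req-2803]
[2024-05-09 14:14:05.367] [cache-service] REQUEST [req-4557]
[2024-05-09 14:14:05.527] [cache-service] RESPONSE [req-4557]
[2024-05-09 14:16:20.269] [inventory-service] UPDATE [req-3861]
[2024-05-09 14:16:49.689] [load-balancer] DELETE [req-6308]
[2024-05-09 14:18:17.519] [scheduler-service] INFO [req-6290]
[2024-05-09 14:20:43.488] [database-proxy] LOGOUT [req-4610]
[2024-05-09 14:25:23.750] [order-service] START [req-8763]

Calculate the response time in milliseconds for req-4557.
160

To calculate latency:

1. Find REQUEST with id req-4557: 2024-05-09 14:14:05.367
2. Find RESPONSE with id req-4557: 2024-05-09 14:14:05.527
3. Latency: 2024-05-09 14:14:05.527 - 2024-05-09 14:14:05.367 = 160ms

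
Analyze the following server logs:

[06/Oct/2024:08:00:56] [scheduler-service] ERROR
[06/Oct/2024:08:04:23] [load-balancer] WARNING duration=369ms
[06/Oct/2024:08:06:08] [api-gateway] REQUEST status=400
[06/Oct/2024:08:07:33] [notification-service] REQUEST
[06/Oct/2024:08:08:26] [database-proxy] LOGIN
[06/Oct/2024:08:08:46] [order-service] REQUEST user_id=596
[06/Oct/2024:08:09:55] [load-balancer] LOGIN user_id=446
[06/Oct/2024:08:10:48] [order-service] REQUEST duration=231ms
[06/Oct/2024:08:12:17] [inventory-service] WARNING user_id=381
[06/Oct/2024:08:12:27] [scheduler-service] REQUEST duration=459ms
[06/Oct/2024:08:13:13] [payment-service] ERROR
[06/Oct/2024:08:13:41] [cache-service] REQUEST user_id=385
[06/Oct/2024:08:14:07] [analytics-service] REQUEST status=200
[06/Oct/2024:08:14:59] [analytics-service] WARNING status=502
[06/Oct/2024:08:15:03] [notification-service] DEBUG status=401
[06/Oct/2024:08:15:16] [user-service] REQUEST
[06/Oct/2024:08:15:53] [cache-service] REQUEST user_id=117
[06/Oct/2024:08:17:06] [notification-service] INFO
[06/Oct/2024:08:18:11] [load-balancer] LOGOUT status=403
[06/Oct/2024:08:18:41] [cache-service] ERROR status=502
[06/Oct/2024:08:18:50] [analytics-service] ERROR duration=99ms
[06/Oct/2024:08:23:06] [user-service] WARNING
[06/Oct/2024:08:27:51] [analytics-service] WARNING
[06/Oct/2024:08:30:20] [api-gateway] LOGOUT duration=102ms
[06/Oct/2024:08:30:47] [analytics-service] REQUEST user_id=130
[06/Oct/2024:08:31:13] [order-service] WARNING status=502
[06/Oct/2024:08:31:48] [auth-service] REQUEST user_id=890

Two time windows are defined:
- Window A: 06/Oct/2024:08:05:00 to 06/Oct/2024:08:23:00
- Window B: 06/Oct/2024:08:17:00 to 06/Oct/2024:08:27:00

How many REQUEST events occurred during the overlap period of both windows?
0

To find overlap events:

1. Window A: 06/Oct/2024:08:05:00 to 06/Oct/2024:08:23:00
2. Window B: 06/Oct/2024:08:17:00 to 06/Oct/2024:08:27:00
3. Overlap period: 06/Oct/2024:08:17:00 to 06/Oct/2024:08:23:00
4. Count REQUEST events in overlap: 0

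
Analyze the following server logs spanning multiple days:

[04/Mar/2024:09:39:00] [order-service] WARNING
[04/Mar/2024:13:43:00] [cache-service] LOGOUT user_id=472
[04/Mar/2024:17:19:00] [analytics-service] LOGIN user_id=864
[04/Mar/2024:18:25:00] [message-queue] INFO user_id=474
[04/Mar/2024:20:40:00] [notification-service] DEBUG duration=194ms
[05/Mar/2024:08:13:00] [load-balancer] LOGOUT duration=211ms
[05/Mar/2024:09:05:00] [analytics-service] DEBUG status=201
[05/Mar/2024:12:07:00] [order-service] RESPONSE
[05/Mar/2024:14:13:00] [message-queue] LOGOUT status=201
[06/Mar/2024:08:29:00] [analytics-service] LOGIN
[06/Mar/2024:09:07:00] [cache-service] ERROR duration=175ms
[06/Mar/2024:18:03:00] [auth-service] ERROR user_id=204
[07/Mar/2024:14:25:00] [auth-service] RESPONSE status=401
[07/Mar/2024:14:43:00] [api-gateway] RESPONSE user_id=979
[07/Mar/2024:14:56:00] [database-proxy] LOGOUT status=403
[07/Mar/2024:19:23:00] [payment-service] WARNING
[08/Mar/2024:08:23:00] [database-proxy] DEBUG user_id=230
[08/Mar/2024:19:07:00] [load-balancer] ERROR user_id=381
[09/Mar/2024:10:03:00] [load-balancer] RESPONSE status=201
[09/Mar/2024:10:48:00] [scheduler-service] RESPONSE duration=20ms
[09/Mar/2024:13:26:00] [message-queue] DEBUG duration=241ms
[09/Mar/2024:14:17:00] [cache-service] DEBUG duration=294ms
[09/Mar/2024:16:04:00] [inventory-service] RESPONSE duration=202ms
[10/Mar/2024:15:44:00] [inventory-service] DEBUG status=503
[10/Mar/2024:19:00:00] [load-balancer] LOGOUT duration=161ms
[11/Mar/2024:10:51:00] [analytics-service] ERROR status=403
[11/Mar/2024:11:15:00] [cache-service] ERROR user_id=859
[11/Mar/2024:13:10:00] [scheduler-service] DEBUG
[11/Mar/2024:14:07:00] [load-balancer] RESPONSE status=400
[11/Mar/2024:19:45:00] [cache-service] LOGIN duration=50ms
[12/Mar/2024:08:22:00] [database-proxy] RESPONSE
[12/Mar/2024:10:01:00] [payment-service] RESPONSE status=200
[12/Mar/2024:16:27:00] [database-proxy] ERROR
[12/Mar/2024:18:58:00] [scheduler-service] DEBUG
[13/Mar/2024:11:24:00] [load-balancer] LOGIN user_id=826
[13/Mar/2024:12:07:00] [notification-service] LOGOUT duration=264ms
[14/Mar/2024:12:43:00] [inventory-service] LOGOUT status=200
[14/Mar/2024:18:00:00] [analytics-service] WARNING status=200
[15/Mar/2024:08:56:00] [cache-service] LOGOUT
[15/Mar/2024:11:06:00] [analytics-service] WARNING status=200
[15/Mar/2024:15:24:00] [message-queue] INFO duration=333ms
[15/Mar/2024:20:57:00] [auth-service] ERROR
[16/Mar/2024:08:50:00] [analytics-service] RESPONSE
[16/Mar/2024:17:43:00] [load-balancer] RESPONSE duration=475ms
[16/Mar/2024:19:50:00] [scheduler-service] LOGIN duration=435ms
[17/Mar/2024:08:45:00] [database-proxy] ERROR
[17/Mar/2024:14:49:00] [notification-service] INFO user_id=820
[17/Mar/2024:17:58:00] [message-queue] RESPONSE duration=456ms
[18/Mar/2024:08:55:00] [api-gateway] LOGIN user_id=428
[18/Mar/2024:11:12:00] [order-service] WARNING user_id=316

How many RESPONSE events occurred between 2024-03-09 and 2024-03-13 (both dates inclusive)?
6

To filter by date range:

1. Date range: 2024-03-09 through 2024-03-13, both dates inclusive
2. Filter for RESPONSE events whose date falls in this range
3. Count matching events: 6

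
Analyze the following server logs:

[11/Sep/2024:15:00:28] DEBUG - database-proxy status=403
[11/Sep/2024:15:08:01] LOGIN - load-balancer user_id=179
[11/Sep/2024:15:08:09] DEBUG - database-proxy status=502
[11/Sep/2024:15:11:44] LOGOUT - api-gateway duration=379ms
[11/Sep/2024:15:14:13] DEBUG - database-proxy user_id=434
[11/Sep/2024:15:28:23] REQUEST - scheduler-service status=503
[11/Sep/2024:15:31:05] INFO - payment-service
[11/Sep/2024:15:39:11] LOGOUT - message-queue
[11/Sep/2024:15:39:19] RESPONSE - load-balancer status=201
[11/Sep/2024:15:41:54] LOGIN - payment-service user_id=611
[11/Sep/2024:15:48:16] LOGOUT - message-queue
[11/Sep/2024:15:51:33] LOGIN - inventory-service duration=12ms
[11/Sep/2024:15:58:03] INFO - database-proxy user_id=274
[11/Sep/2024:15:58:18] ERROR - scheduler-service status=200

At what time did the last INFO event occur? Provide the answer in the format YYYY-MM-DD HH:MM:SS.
2024-09-11 15:58:03

To find the last event:

1. Filter for all INFO events
2. Sort by timestamp
3. Select the last one
4. Timestamp: 2024-09-11 15:58:03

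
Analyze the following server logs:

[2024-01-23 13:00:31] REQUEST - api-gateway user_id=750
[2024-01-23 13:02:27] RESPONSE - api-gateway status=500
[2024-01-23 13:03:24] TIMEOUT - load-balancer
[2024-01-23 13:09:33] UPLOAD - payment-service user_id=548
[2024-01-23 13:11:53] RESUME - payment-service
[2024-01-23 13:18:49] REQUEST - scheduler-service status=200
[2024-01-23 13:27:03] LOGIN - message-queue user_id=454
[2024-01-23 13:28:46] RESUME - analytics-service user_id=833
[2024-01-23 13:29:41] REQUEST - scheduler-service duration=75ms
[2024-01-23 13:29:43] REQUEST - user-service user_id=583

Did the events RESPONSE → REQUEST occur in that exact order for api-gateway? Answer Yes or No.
No

To verify sequence order:

1. Find all events in sequence RESPONSE → REQUEST for api-gateway
2. Extract their timestamps
3. Check if timestamps are in ascending order
4. Result: No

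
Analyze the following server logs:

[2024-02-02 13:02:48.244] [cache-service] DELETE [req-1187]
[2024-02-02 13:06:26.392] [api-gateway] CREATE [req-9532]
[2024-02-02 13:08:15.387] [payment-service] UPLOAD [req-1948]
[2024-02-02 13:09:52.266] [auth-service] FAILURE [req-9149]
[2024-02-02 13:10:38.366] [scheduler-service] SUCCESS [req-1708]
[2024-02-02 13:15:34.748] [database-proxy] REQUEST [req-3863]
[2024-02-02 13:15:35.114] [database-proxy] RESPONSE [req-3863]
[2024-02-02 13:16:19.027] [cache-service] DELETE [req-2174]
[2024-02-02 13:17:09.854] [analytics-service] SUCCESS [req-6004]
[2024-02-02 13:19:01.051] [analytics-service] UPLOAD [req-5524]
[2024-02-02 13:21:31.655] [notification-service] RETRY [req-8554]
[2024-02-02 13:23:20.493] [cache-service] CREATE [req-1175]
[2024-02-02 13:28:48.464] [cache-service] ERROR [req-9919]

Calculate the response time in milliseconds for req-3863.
366

To calculate latency:

1. Find REQUEST with id req-3863: 2024-02-02 13:15:34.748
2. Find RESPONSE with id req-3863: 2024-02-02 13:15:35.114
3. Latency: 2024-02-02 13:15:35.114 - 2024-02-02 13:15:34.748 = 366ms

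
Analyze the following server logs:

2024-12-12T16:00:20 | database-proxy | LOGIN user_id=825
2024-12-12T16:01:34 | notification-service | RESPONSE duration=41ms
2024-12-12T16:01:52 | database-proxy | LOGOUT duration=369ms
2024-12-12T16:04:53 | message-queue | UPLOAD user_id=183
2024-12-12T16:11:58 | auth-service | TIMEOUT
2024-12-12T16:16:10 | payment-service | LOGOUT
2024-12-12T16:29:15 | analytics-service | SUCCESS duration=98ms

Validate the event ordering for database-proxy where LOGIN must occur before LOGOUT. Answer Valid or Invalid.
Valid

To validate ordering:

1. Required order: LOGIN → LOGOUT
2. Rule: LOGIN must occur before LOGOUT
3. Check actual order of events for database-proxy
4. Result: Valid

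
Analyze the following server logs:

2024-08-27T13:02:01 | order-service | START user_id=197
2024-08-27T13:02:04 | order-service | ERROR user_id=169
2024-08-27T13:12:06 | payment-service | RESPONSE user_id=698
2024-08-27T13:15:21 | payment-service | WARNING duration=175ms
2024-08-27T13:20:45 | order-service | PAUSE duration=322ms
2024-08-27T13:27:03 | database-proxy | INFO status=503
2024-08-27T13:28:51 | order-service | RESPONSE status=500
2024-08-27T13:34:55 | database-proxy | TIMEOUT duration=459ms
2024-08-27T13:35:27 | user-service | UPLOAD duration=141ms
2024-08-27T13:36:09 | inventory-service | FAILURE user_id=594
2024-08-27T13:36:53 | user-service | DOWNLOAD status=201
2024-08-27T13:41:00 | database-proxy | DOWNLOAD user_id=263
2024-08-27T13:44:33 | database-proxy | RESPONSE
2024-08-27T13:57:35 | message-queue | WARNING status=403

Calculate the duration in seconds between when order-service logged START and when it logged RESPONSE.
1610

To find the time between events:

1. Locate the first START event for order-service: 2024-08-27T13:02:01
2. Locate the first RESPONSE event for order-service: 2024-08-27T13:28:51
3. Calculate the difference: 2024-08-27T13:28:51 - 2024-08-27T13:02:01 = 1610 seconds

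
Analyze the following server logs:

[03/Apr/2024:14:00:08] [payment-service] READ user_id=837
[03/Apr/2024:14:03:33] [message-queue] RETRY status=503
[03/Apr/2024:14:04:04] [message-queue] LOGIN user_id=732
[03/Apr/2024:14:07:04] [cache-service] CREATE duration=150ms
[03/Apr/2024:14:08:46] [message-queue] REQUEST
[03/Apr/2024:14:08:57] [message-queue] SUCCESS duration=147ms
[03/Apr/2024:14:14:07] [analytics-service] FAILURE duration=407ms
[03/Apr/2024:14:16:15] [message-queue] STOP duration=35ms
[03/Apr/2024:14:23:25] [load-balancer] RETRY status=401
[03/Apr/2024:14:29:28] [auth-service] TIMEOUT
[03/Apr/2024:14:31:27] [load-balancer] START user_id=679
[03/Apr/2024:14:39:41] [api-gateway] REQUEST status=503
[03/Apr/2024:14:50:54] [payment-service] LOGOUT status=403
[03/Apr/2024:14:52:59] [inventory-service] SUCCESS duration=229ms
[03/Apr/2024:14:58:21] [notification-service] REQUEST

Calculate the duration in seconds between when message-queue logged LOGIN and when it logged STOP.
731

To find the time between events:

1. Locate the first LOGIN event for message-queue: 03/Apr/2024:14:04:04
2. Locate the first STOP event for message-queue: 03/Apr/2024:14:16:15
3. Calculate the difference: 03/Apr/2024:14:16:15 - 03/Apr/2024:14:04:04 = 731 seconds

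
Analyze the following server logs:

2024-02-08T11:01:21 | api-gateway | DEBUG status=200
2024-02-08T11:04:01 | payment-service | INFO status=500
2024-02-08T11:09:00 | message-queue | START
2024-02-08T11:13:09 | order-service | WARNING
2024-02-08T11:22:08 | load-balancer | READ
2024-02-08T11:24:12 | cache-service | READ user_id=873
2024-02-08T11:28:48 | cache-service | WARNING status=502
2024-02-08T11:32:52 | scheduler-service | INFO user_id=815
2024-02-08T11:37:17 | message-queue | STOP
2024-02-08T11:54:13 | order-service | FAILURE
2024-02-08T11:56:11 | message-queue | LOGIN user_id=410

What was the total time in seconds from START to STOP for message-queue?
1697

To calculate state duration:

1. Find START event for message-queue: 2024-02-08T11:09:00
2. Find STOP event for message-queue: 2024-02-08T11:37:17
3. Calculate duration: 2024-02-08T11:37:17 - 2024-02-08T11:09:00 = 1697 seconds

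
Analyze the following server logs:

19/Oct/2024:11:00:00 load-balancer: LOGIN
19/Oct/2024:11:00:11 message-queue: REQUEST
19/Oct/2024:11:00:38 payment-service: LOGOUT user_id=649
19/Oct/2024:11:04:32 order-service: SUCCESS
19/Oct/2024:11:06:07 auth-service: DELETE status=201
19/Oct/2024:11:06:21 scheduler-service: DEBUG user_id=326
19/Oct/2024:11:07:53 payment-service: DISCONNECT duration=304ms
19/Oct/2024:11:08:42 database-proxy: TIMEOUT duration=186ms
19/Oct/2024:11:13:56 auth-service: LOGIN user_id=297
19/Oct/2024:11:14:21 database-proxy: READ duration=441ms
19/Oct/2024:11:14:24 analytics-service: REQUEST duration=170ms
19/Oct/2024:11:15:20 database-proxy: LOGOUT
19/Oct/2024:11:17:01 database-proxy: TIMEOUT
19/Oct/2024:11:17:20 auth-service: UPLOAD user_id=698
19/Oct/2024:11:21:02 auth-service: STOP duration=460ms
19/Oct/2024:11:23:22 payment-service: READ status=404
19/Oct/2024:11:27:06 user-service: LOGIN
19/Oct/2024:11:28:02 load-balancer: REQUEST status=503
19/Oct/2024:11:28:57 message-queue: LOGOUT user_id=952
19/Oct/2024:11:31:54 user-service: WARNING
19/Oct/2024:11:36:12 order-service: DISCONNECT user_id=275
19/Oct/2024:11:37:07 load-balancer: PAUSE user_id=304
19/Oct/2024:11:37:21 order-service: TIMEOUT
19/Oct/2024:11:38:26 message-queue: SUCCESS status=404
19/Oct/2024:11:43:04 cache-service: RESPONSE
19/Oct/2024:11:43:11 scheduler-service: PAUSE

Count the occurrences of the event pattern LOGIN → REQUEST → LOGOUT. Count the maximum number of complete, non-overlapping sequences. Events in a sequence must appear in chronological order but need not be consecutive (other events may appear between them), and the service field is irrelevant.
3

To count sequences:

1. Look for pattern: LOGIN → REQUEST → LOGOUT
2. Greedily scan the log in chronological order, matching each sequence element in turn (ignoring service)
3. Each time the full pattern completes, increment the count and restart matching from the next event
4. Complete non-overlapping sequences found: 3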